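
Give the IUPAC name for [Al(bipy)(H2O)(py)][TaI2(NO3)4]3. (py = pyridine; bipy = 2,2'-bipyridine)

Aluminium is always +3 in its complexes; the cation's ligand charges sum to 0, so the complex cation is 3+.
With 3 anions per cation, each anion must be 3/3 = 1−.
Anion: ligand charges sum to -6; for the ion to be 1−, Ta = +5.

aqua(2,2'-bipyridine)(pyridine)aluminium(III) diiodotetranitratotantalate(V)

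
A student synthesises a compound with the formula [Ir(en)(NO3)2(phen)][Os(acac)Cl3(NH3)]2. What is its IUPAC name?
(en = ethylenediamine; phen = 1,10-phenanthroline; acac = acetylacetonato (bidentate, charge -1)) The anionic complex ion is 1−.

The complex anion is given as 1−; its ligand charges sum to -4, so Os = +3.
With 2 anions per cation, the cation must be 2×1 = 2+.
Cation: ligand charges sum to -2; for the ion to be 2+, Ir = +4.

(ethylenediamine)dinitrato(1,10-phenanthroline)iridium(IV) (acetylacetonato)amminetrichloroosmate(III)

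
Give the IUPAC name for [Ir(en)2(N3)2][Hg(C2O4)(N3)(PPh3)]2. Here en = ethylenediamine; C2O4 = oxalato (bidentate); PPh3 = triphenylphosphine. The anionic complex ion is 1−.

diazidobis(ethylenediamine)iridium(IV) azidooxalato(triphenylphosphine)mercurate(II)

The complex anion is given as 1−; its ligand charges sum to -3, so Hg = +2.
With 2 anions per cation, the cation must be 2×1 = 2+.
Cation: ligand charges sum to -2; for the ion to be 2+, Ir = +4.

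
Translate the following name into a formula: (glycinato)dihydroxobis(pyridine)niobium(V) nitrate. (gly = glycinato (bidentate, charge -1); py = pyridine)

Ligands: 1 glycinato (gly, -1), 2 pyridine (py, neutral), 2 hydroxo (OH, -1). Ligand charge sum = -3.
Charge balance with nitrate (-1) requires 1 complex ion per 2 nitrate.

[Nb(gly)(OH)2(py)2](NO3)2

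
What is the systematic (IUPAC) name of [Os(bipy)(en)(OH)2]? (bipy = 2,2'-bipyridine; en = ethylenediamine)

(2,2'-bipyridine)(ethylenediamine)dihydroxoosmium(II)

There is no counter-ion, so the complex is neutral overall.
Ligand charges: 1×2,2'-bipyridine (neutral), 1×ethylenediamine (neutral), 2×hydroxo (-1 each); total -2. So Os + (-2) = 0, giving Os = +2.
Ligands are named alphabetically: bipyridine before ethylenediamine before hydroxo.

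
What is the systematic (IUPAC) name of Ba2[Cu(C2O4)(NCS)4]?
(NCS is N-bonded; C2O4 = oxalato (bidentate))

The 2 barium counter-ions carry a total charge of +4, so each complex ion is 4−.
Ligand charges: 4×isothiocyanato (-1 each), 1×oxalato (-2 each); total -6. So Cu + (-6) = 4−, giving Cu = +2.
Ligands are named alphabetically: isothiocyanato before oxalato.
The complex ion is anionic, so copper takes the -ate form cuprate(II).

barium tetraisothiocyanatooxalatocuprate(II)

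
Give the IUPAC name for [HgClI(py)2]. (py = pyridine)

There is no counter-ion, so the complex is neutral overall.
Ligand charges: 2×pyridine (neutral), 1×iodo (-1 each), 1×chloro (-1 each); total -2. So Hg + (-2) = 0, giving Hg = +2.
Ligands are named alphabetically: chloro before iodo before pyridine.

chloroiodobis(pyridine)mercury(II)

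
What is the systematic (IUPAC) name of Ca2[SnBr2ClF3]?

The 2 calcium counter-ions carry a total charge of +4, so each complex ion is 4−.
Ligand charges: 3×fluoro (-1 each), 1×chloro (-1 each), 2×bromo (-1 each); total -6. So Sn + (-6) = 4−, giving Sn = +2.
The complex ion is anionic, so tin takes the -ate form stannate(II).

calcium dibromochlorotrifluorostannate(II)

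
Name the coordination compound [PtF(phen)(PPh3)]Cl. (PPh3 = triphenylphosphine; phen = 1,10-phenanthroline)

The 1 chloride counter-ion carries a total charge of -1, so each complex ion is 1+.
Ligand charges: 1×triphenylphosphine (neutral), 1×fluoro (-1 each), 1×1,10-phenanthroline (neutral); total -1. So Pt + (-1) = 1+, giving Pt = +2.
Ligands are named alphabetically: fluoro before phenanthroline before triphenylphosphine.

fluoro(1,10-phenanthroline)(triphenylphosphine)platinum(II) chloride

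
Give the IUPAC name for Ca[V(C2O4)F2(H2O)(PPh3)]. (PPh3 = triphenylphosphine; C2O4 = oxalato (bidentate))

The 1 calcium counter-ion carries a total charge of +2, so each complex ion is 2−.
Ligand charges: 2×fluoro (-1 each), 1×aqua (neutral), 1×triphenylphosphine (neutral), 1×oxalato (-2 each); total -4. So V + (-4) = 2−, giving V = +2.
Ligands are named alphabetically: aqua before fluoro before oxalato before triphenylphosphine.
The complex ion is anionic, so vanadium takes the -ate form vanadate(II).

calcium aquadifluorooxalato(triphenylphosphine)vanadate(II)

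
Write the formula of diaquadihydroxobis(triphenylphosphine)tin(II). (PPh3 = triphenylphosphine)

Ligands: 2 hydroxo (OH, -1), 2 triphenylphosphine (PPh3, neutral), 2 aqua (H2O, neutral). Ligand charge sum = -2.
With Sn in oxidation state +2, the complex ion is [Sn...].

[Sn(H2O)2(OH)2(PPh3)2]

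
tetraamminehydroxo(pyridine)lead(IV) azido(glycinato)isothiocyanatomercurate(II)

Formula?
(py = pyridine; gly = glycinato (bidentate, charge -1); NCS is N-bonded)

Cation [Pb…]: ligand charges -1, Pb(IV) ⇒ ion charge 3+.
Anion [Hg…]: ligand charges -3, Hg(II) ⇒ ion charge 1−.
One 3+ cation requires 3 of the 1− anion.

[Pb(NH3)4(OH)(py)][Hg(gly)(N3)(NCS)]3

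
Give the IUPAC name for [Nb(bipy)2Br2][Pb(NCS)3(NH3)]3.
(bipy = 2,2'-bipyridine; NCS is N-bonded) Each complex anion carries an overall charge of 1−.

bis(2,2'-bipyridine)dibromoniobium(V) amminetriisothiocyanatoplumbate(II)

The complex anion is given as 1−; its ligand charges sum to -3, so Pb = +2.
With 3 anions per cation, the cation must be 3×1 = 3+.
Cation: ligand charges sum to -2; for the ion to be 3+, Nb = +5.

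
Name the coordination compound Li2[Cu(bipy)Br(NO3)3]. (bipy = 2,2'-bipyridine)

The 2 lithium counter-ions carry a total charge of +2, so each complex ion is 2−.
Ligand charges: 1×2,2'-bipyridine (neutral), 3×nitrato (-1 each), 1×bromo (-1 each); total -4. So Cu + (-4) = 2−, giving Cu = +2.
The complex ion is anionic, so copper takes the -ate form cuprate(II).

lithium (2,2'-bipyridine)bromotrinitratocuprate(II)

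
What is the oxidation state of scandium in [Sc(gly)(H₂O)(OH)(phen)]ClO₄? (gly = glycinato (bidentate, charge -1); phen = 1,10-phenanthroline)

1 perchlorate outside the brackets (-1 each) → the complex ion is 1+.
Ligand charges: 1×H2O neutral; 1×OH = -1; 1×gly = -1; 1×phen neutral; sum -2.
Sc + (-2) = 1+ ⇒ Sc is +3.

+3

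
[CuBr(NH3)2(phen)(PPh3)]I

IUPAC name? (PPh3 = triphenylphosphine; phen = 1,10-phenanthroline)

The 1 iodide counter-ion carries a total charge of -1, so each complex ion is 1+.
Ligand charges: 1×triphenylphosphine (neutral), 1×bromo (-1 each), 1×1,10-phenanthroline (neutral), 2×ammine (neutral); total -1. So Cu + (-1) = 1+, giving Cu = +2.
Ligands are named alphabetically: ammine before bromo before phenanthroline before triphenylphosphine.

diamminebromo(1,10-phenanthroline)(triphenylphosphine)copper(II) iodide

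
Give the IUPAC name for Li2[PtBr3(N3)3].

lithium triazidotribromoplatinate(IV)

The 2 lithium counter-ions carry a total charge of +2, so each complex ion is 2−.
Ligand charges: 3×bromo (-1 each), 3×azido (-1 each); total -6. So Pt + (-6) = 2−, giving Pt = +4.
Ligands are named alphabetically: azido before bromo.
The complex ion is anionic, so platinum takes the -ate form platinate(IV).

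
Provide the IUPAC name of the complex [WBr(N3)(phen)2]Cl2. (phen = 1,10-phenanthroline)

azidobromobis(1,10-phenanthroline)tungsten(IV) chloride

The 2 chloride counter-ions carry a total charge of -2, so each complex ion is 2+.
Ligand charges: 1×bromo (-1 each), 1×azido (-1 each), 2×1,10-phenanthroline (neutral); total -2. So W + (-2) = 2+, giving W = +4.
Ligands are named alphabetically: azido before bromo before phenanthroline.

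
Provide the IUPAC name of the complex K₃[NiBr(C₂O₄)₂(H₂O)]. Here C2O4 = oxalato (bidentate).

The 3 potassium counter-ions carry a total charge of +3, so each complex ion is 3−.
Ligand charges: 2×oxalato (-2 each), 1×aqua (neutral), 1×bromo (-1 each); total -5. So Ni + (-5) = 3−, giving Ni = +2.
Ligands are named alphabetically: aqua before bromo before oxalato.
The complex ion is anionic, so nickel takes the -ate form nickelate(II).

potassium aquabromodioxalatonickelate(II)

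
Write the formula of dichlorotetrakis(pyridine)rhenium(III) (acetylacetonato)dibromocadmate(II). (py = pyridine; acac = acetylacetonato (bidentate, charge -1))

[ReCl2(py)4][Cd(acac)Br2]

Cation [Re…]: ligand charges -2, Re(III) ⇒ ion charge 1+.
Anion [Cd…]: ligand charges -3, Cd(II) ⇒ ion charge 1−.
One 1+ cation balances one 1− anion.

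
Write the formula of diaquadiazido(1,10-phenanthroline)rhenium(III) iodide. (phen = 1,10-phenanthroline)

Ligands: 1 1,10-phenanthroline (phen, neutral), 2 azido (N3, -1), 2 aqua (H2O, neutral). Ligand charge sum = -2.
With Re in oxidation state +3, the complex ion is [Re...]^1+.
Charge balance with iodide (-1) requires 1 complex ion per 1 iodide.

[Re(H2O)2(N3)2(phen)]I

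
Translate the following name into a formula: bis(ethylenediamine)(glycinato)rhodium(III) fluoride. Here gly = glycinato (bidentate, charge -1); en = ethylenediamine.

Ligands: 1 glycinato (gly, -1), 2 ethylenediamine (en, neutral). Ligand charge sum = -1.
With Rh in oxidation state +3, the complex ion is [Rh...]^2+.
Charge balance with fluoride (-1) requires 1 complex ion per 2 fluoride.

[Rh(en)2(gly)]F2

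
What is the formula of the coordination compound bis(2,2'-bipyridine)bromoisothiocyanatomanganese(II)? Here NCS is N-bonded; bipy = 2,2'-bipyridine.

Ligands: 1 bromo (Br, -1), 1 isothiocyanato (NCS, -1), 2 2,2'-bipyridine (bipy, neutral). Ligand charge sum = -2.
With Mn in oxidation state +2, the complex ion is [Mn...].

[Mn(bipy)2Br(NCS)]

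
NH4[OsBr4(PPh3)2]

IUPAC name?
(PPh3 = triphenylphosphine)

ammonium tetrabromobis(triphenylphosphine)osmate(III)

The 1 ammonium counter-ion carries a total charge of +1, so each complex ion is 1−.
Ligand charges: 2×triphenylphosphine (neutral), 4×bromo (-1 each); total -4. So Os + (-4) = 1−, giving Os = +3.
Ligands are named alphabetically: bromo before triphenylphosphine.
The complex ion is anionic, so osmium takes the -ate form osmate(III).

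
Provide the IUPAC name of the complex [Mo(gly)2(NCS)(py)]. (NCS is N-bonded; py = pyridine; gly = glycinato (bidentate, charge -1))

There is no counter-ion, so the complex is neutral overall.
Ligand charges: 1×isothiocyanato (-1 each), 1×pyridine (neutral), 2×glycinato (-1 each); total -3. So Mo + (-3) = 0, giving Mo = +3.
Ligands are named alphabetically: glycinato before isothiocyanato before pyridine.

bis(glycinato)isothiocyanato(pyridine)molybdenum(III)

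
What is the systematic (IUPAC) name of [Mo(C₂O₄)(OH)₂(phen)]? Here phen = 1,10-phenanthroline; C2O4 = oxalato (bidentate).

dihydroxooxalato(1,10-phenanthroline)molybdenum(IV)

There is no counter-ion, so the complex is neutral overall.
Ligand charges: 2×hydroxo (-1 each), 1×1,10-phenanthroline (neutral), 1×oxalato (-2 each); total -4. So Mo + (-4) = 0, giving Mo = +4.
Ligands are named alphabetically: hydroxo before oxalato before phenanthroline.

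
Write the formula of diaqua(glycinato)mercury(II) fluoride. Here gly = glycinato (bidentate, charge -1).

Ligands: 2 aqua (H2O, neutral), 1 glycinato (gly, -1). Ligand charge sum = -1.
With Hg in oxidation state +2, the complex ion is [Hg...]^1+.
Charge balance with fluoride (-1) requires 1 complex ion per 1 fluoride.

[Hg(gly)(H2O)2]F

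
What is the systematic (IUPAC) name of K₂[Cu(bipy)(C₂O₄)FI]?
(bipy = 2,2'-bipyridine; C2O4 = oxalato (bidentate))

The 2 potassium counter-ions carry a total charge of +2, so each complex ion is 2−.
Ligand charges: 1×2,2'-bipyridine (neutral), 1×oxalato (-2 each), 1×iodo (-1 each), 1×fluoro (-1 each); total -4. So Cu + (-4) = 2−, giving Cu = +2.
Ligands are named alphabetically: bipyridine before fluoro before iodo before oxalato.
The complex ion is anionic, so copper takes the -ate form cuprate(II).

potassium (2,2'-bipyridine)fluoroiodooxalatocuprate(II)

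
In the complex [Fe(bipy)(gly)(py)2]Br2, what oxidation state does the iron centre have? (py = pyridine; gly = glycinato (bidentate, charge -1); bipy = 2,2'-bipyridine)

+3

2 bromide outside the brackets (-1 each) → the complex ion is 2+.
Ligand charges: 2×py neutral; 1×gly = -1; 1×bipy neutral; sum -1.
Fe + (-1) = 2+ ⇒ Fe is +3.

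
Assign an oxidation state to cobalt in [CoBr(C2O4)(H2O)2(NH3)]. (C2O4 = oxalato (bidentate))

+3

No counter-ion: the bracketed complex is neutral.
Ligand charges: 1×C2O4 = -2; 1×Br = -1; 2×H2O neutral; 1×NH3 neutral; sum -3.
Co + (-3) = 0 ⇒ Co is +3.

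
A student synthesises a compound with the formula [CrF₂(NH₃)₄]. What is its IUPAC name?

tetraamminedifluorochromium(II)

There is no counter-ion, so the complex is neutral overall.
Ligand charges: 4×ammine (neutral), 2×fluoro (-1 each); total -2. So Cr + (-2) = 0, giving Cr = +2.
Ligands are named alphabetically: ammine before fluoro.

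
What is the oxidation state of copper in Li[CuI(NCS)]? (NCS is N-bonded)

1 lithium outside the brackets (+1 each) → the complex ion is 1−.
Ligand charges: 1×NCS = -1; 1×I = -1; sum -2.
Cu + (-2) = 1− ⇒ Cu is +1.

+1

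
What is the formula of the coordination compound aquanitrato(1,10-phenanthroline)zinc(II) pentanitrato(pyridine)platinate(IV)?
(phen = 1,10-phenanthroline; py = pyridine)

[Zn(H2O)(NO3)(phen)][Pt(NO3)5(py)]

Cation [Zn…]: ligand charges -1, Zn(II) ⇒ ion charge 1+.
Anion [Pt…]: ligand charges -5, Pt(IV) ⇒ ion charge 1−.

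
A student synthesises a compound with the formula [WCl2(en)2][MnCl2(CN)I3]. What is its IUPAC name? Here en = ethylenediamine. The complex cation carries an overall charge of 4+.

Both ions are complex: the cation is named first with the plain metal name, the anion second with the -ate form; each ion's ligands are alphabetised independently.
The complex cation is given as 4+; its ligand charges sum to -2, so W = +6.
A 1:1 salt means the anion carries the equal and opposite charge, 4−.
Anion: ligand charges sum to -6; for the ion to be 4−, Mn = +2.

dichlorobis(ethylenediamine)tungsten(VI) dichlorocyanotriiodomanganate(II)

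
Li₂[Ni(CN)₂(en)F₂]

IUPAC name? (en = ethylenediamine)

lithium dicyano(ethylenediamine)difluoronickelate(II)

The 2 lithium counter-ions carry a total charge of +2, so each complex ion is 2−.
Ligand charges: 2×cyano (-1 each), 1×ethylenediamine (neutral), 2×fluoro (-1 each); total -4. So Ni + (-4) = 2−, giving Ni = +2.
The complex ion is anionic, so nickel takes the -ate form nickelate(II).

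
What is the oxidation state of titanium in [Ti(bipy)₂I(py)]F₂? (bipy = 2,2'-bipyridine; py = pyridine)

2 fluoride outside the brackets (-1 each) → the complex ion is 2+.
Ligand charges: 2×bipy neutral; 1×py neutral; 1×I = -1; sum -1.
Ti + (-1) = 2+ ⇒ Ti is +3.

+3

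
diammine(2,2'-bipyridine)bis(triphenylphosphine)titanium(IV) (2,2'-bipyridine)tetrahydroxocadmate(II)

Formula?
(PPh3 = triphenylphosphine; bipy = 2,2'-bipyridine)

[Ti(bipy)(NH3)2(PPh3)2][Cd(bipy)(OH)4]2

Cation [Ti…]: ligand charges 0, Ti(IV) ⇒ ion charge 4+.
Anion [Cd…]: ligand charges -4, Cd(II) ⇒ ion charge 2−.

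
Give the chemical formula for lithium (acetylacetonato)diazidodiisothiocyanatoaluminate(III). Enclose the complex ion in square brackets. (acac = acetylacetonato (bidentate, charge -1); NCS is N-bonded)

Ligands: 1 acetylacetonato (acac, -1), 2 azido (N3, -1), 2 isothiocyanato (NCS, -1). Ligand charge sum = -5.
Charge balance with lithium (+1) requires 1 complex ion per 2 lithium.

Li2[Al(acac)(N3)2(NCS)2]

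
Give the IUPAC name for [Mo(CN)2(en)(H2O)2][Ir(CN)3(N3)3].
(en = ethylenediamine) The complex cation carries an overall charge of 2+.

The complex cation is given as 2+; its ligand charges sum to -2, so Mo = +4.
A 1:1 salt means the anion carries the equal and opposite charge, 2−.
Anion: ligand charges sum to -6; for the ion to be 2−, Ir = +4.

diaquadicyano(ethylenediamine)molybdenum(IV) triazidotricyanoiridate(IV)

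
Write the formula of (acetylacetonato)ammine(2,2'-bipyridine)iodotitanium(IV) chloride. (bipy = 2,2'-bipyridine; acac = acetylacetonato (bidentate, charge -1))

Ligands: 1 2,2'-bipyridine (bipy, neutral), 1 ammine (NH3, neutral), 1 iodo (I, -1), 1 acetylacetonato (acac, -1). Ligand charge sum = -2.
With Ti in oxidation state +4, the complex ion is [Ti...]^2+.
Charge balance with chloride (-1) requires 1 complex ion per 2 chloride.

[Ti(acac)(bipy)I(NH3)]Cl2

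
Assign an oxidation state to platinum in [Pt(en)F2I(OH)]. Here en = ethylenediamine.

No counter-ion: the bracketed complex is neutral.
Ligand charges: 1×en neutral; 2×F = -2; 1×I = -1; 1×OH = -1; sum -4.
Pt + (-4) = 0 ⇒ Pt is +4.

+4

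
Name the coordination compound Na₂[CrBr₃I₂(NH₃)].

The 2 sodium counter-ions carry a total charge of +2, so each complex ion is 2−.
Ligand charges: 3×bromo (-1 each), 2×iodo (-1 each), 1×ammine (neutral); total -5. So Cr + (-5) = 2−, giving Cr = +3.
Ligands are named alphabetically: ammine before bromo before iodo.
The complex ion is anionic, so chromium takes the -ate form chromate(III).

sodium amminetribromodiiodochromate(III)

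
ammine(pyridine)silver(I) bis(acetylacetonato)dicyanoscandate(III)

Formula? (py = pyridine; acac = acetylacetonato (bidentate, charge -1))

[Ag(NH3)(py)][Sc(acac)2(CN)2]

Cation [Ag…]: ligand charges 0, Ag(I) ⇒ ion charge 1+.
Anion [Sc…]: ligand charges -4, Sc(III) ⇒ ion charge 1−.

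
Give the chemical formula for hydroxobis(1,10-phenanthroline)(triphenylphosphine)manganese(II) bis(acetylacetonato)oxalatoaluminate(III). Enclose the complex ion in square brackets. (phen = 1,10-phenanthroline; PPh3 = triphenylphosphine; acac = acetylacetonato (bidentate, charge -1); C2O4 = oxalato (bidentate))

[Mn(OH)(phen)2(PPh3)][Al(acac)2(C2O4)]

Cation [Mn…]: ligand charges -1, Mn(II) ⇒ ion charge 1+.
Anion [Al…]: ligand charges -4, Al(III) ⇒ ion charge 1−.
One 1+ cation balances one 1− anion.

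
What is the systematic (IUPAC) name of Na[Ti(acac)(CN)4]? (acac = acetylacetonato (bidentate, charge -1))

sodium (acetylacetonato)tetracyanotitanate(IV)

The 1 sodium counter-ion carries a total charge of +1, so each complex ion is 1−.
Ligand charges: 4×cyano (-1 each), 1×acetylacetonato (-1 each); total -5. So Ti + (-5) = 1−, giving Ti = +4.
The complex ion is anionic, so titanium takes the -ate form titanate(IV).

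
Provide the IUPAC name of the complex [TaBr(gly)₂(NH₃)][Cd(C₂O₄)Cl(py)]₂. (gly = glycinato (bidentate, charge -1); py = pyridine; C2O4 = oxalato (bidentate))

Cadmium is always +2 in its complexes; the anion's ligand charges sum to -3, so the complex anion is 1−.
With 2 anions per cation, the cation must be 2×1 = 2+.
Cation: ligand charges sum to -3; for the ion to be 2+, Ta = +5.

amminebromobis(glycinato)tantalum(V) chlorooxalato(pyridine)cadmate(II)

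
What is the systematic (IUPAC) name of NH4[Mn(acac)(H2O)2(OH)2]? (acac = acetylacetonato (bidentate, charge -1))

The 1 ammonium counter-ion carries a total charge of +1, so each complex ion is 1−.
Ligand charges: 2×hydroxo (-1 each), 2×aqua (neutral), 1×acetylacetonato (-1 each); total -3. So Mn + (-3) = 1−, giving Mn = +2.
Ligands are named alphabetically: acetylacetonato before aqua before hydroxo.
The complex ion is anionic, so manganese takes the -ate form manganate(II).

ammonium (acetylacetonato)diaquadihydroxomanganate(II)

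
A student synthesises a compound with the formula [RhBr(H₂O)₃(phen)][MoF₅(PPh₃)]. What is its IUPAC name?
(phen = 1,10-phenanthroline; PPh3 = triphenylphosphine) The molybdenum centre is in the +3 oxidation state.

Mo is given as +3; the anion's ligand charges sum to -5, so the complex anion is 2−.
A 1:1 salt means the cation carries the equal and opposite charge, 2+.
Cation: ligand charges sum to -1; for the ion to be 2+, Rh = +3.

triaquabromo(1,10-phenanthroline)rhodium(III) pentafluoro(triphenylphosphine)molybdate(III)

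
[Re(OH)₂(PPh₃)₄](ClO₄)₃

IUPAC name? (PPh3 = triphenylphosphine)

dihydroxotetrakis(triphenylphosphine)rhenium(V) perchlorate

The 3 perchlorate counter-ions carry a total charge of -3, so each complex ion is 3+.
Ligand charges: 2×hydroxo (-1 each), 4×triphenylphosphine (neutral); total -2. So Re + (-2) = 3+, giving Re = +5.
Ligands are named alphabetically: hydroxo before triphenylphosphine.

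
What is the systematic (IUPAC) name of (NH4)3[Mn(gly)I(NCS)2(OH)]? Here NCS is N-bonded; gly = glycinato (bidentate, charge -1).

The 3 ammonium counter-ions carry a total charge of +3, so each complex ion is 3−.
Ligand charges: 2×isothiocyanato (-1 each), 1×iodo (-1 each), 1×glycinato (-1 each), 1×hydroxo (-1 each); total -5. So Mn + (-5) = 3−, giving Mn = +2.
Ligands are named alphabetically: glycinato before hydroxo before iodo before isothiocyanato.
The complex ion is anionic, so manganese takes the -ate form manganate(II).

ammonium (glycinato)hydroxoiododiisothiocyanatomanganate(II)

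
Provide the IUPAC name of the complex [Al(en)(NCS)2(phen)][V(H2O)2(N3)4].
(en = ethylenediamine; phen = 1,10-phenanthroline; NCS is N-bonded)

(ethylenediamine)diisothiocyanato(1,10-phenanthroline)aluminium(III) diaquatetraazidovanadate(III)

Both ions are complex: the cation is named first with the plain metal name, the anion second with the -ate form; each ion's ligands are alphabetised independently.
Aluminium is always +3 in its complexes; the cation's ligand charges sum to -2, so the complex cation is 1+.
A 1:1 salt means the anion carries the equal and opposite charge, 1−.
Anion: ligand charges sum to -4; for the ion to be 1−, V = +3.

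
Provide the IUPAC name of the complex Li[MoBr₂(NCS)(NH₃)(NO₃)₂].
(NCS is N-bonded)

The 1 lithium counter-ion carries a total charge of +1, so each complex ion is 1−.
Ligand charges: 2×bromo (-1 each), 2×nitrato (-1 each), 1×ammine (neutral), 1×isothiocyanato (-1 each); total -5. So Mo + (-5) = 1−, giving Mo = +4.
Ligands are named alphabetically: ammine before bromo before isothiocyanato before nitrato.
The complex ion is anionic, so molybdenum takes the -ate form molybdate(IV).

lithium amminedibromoisothiocyanatodinitratomolybdate(IV)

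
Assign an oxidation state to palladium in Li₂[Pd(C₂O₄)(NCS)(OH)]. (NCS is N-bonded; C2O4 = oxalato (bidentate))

2 lithium outside the brackets (+1 each) → the complex ion is 2−.
Ligand charges: 1×NCS = -1; 1×OH = -1; 1×C2O4 = -2; sum -4.
Pd + (-4) = 2− ⇒ Pd is +2.

+2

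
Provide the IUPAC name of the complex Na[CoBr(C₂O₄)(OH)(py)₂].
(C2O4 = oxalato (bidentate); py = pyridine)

sodium bromohydroxooxalatobis(pyridine)cobaltate(III)

The 1 sodium counter-ion carries a total charge of +1, so each complex ion is 1−.
Ligand charges: 1×hydroxo (-1 each), 1×bromo (-1 each), 1×oxalato (-2 each), 2×pyridine (neutral); total -4. So Co + (-4) = 1−, giving Co = +3.
Ligands are named alphabetically: bromo before hydroxo before oxalato before pyridine.
The complex ion is anionic, so cobalt takes the -ate form cobaltate(III).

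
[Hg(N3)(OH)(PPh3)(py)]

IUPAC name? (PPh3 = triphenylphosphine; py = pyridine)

There is no counter-ion, so the complex is neutral overall.
Ligand charges: 1×azido (-1 each), 1×triphenylphosphine (neutral), 1×hydroxo (-1 each), 1×pyridine (neutral); total -2. So Hg + (-2) = 0, giving Hg = +2.
Ligands are named alphabetically: azido before hydroxo before pyridine before triphenylphosphine.

azidohydroxo(pyridine)(triphenylphosphine)mercury(II)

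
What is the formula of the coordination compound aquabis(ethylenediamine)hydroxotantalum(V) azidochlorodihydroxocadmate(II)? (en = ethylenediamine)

Cation [Ta…]: ligand charges -1, Ta(V) ⇒ ion charge 4+.
Anion [Cd…]: ligand charges -4, Cd(II) ⇒ ion charge 2−.
One 4+ cation requires 2 of the 2− anion.

[Ta(en)2(H2O)(OH)][CdCl(N3)(OH)2]2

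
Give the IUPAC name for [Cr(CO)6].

hexacarbonylchromium(0)

There is no counter-ion, so the complex is neutral overall.
Ligand charges: 6×carbonyl (neutral); total 0. So Cr + (0) = 0, giving Cr = 0.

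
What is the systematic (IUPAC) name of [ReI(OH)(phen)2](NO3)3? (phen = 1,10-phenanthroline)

hydroxoiodobis(1,10-phenanthroline)rhenium(V) nitrate

The 3 nitrate counter-ions carry a total charge of -3, so each complex ion is 3+.
Ligand charges: 1×iodo (-1 each), 1×hydroxo (-1 each), 2×1,10-phenanthroline (neutral); total -2. So Re + (-2) = 3+, giving Re = +5.
Ligands are named alphabetically: hydroxo before iodo before phenanthroline.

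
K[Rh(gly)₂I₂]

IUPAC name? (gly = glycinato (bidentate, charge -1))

The 1 potassium counter-ion carries a total charge of +1, so each complex ion is 1−.
Ligand charges: 2×iodo (-1 each), 2×glycinato (-1 each); total -4. So Rh + (-4) = 1−, giving Rh = +3.
The complex ion is anionic, so rhodium takes the -ate form rhodate(III).

potassium bis(glycinato)diiodorhodate(III)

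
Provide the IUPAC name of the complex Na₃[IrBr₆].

The 3 sodium counter-ions carry a total charge of +3, so each complex ion is 3−.
Ligand charges: 6×bromo (-1 each); total -6. So Ir + (-6) = 3−, giving Ir = +3.
The complex ion is anionic, so iridium takes the -ate form iridate(III).

sodium hexabromoiridate(III)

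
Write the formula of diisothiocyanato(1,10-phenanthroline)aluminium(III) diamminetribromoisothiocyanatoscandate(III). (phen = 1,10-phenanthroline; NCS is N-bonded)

[Al(NCS)2(phen)][ScBr3(NCS)(NH3)2]

Cation [Al…]: ligand charges -2, Al(III) ⇒ ion charge 1+.
Anion [Sc…]: ligand charges -4, Sc(III) ⇒ ion charge 1−.
One 1+ cation balances one 1− anion.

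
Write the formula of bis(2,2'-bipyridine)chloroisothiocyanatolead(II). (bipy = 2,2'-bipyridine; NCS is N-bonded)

Ligands: 2 2,2'-bipyridine (bipy, neutral), 1 chloro (Cl, -1), 1 isothiocyanato (NCS, -1). Ligand charge sum = -2.
With Pb in oxidation state +2, the complex ion is [Pb...].

[Pb(bipy)2Cl(NCS)]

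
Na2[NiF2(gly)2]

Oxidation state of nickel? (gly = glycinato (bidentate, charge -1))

2 sodium outside the brackets (+1 each) → the complex ion is 2−.
Ligand charges: 2×F = -2; 2×gly = -2; sum -4.
Ni + (-4) = 2− ⇒ Ni is +2.

+2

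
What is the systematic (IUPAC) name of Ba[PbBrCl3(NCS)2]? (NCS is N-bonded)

barium bromotrichlorodiisothiocyanatoplumbate(IV)

The 1 barium counter-ion carries a total charge of +2, so each complex ion is 2−.
Ligand charges: 3×chloro (-1 each), 2×isothiocyanato (-1 each), 1×bromo (-1 each); total -6. So Pb + (-6) = 2−, giving Pb = +4.
Ligands are named alphabetically: bromo before chloro before isothiocyanato.
The complex ion is anionic, so lead takes the -ate form plumbate(IV).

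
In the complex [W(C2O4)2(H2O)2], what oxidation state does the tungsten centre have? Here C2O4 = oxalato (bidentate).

No counter-ion: the bracketed complex is neutral.
Ligand charges: 2×H2O neutral; 2×C2O4 = -4; sum -4.
W + (-4) = 0 ⇒ W is +4.

+4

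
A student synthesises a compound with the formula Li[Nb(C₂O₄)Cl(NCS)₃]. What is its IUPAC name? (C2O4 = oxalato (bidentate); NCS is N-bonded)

lithium chlorotriisothiocyanatooxalatoniobate(V)

The 1 lithium counter-ion carries a total charge of +1, so each complex ion is 1−.
Ligand charges: 1×oxalato (-2 each), 1×chloro (-1 each), 3×isothiocyanato (-1 each); total -6. So Nb + (-6) = 1−, giving Nb = +5.
Ligands are named alphabetically: chloro before isothiocyanato before oxalato.
The complex ion is anionic, so niobium takes the -ate form niobate(V).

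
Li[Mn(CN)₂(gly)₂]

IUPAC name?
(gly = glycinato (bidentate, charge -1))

The 1 lithium counter-ion carries a total charge of +1, so each complex ion is 1−.
Ligand charges: 2×cyano (-1 each), 2×glycinato (-1 each); total -4. So Mn + (-4) = 1−, giving Mn = +3.
Ligands are named alphabetically: cyano before glycinato.
The complex ion is anionic, so manganese takes the -ate form manganate(III).

lithium dicyanobis(glycinato)manganate(III)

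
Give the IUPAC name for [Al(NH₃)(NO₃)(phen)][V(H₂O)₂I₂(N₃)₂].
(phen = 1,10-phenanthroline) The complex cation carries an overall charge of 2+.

amminenitrato(1,10-phenanthroline)aluminium(III) diaquadiazidodiiodovanadate(II)

Both ions are complex: the cation is named first with the plain metal name, the anion second with the -ate form; each ion's ligands are alphabetised independently.
The complex cation is given as 2+; its ligand charges sum to -1, so Al = +3.
A 1:1 salt means the anion carries the equal and opposite charge, 2−.
Anion: ligand charges sum to -4; for the ion to be 2−, V = +2.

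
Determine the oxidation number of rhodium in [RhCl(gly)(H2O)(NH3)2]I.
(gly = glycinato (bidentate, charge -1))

1 iodide outside the brackets (-1 each) → the complex ion is 1+.
Ligand charges: 1×H2O neutral; 2×NH3 neutral; 1×gly = -1; 1×Cl = -1; sum -2.
Rh + (-2) = 1+ ⇒ Rh is +3.

+3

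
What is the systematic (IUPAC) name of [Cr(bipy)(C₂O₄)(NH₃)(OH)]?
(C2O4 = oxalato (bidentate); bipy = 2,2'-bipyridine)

ammine(2,2'-bipyridine)hydroxooxalatochromium(III)

There is no counter-ion, so the complex is neutral overall.
Ligand charges: 1×oxalato (-2 each), 1×hydroxo (-1 each), 1×ammine (neutral), 1×2,2'-bipyridine (neutral); total -3. So Cr + (-3) = 0, giving Cr = +3.
Ligands are named alphabetically: ammine before bipyridine before hydroxo before oxalato.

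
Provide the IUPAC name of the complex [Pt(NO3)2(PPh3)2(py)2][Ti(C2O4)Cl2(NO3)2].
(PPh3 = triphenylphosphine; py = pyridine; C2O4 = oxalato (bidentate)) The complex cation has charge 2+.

The complex cation is given as 2+; its ligand charges sum to -2, so Pt = +4.
A 1:1 salt means the anion carries the equal and opposite charge, 2−.
Anion: ligand charges sum to -6; for the ion to be 2−, Ti = +4.

dinitratobis(pyridine)bis(triphenylphosphine)platinum(IV) dichlorodinitratooxalatotitanate(IV)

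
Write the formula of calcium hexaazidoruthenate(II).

Ligands: 6 azido (N3, -1). Ligand charge sum = -6.
With Ru in oxidation state +2, the complex ion is [Ru...]^4−.
Charge balance with calcium (+2) requires 1 complex ion per 2 calcium.

Ca2[Ru(N3)6]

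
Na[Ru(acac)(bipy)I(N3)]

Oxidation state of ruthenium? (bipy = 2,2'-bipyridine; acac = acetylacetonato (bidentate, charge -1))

+2

1 sodium outside the brackets (+1 each) → the complex ion is 1−.
Ligand charges: 1×bipy neutral; 1×N3 = -1; 1×acac = -1; 1×I = -1; sum -3.
Ru + (-3) = 1− ⇒ Ru is +2.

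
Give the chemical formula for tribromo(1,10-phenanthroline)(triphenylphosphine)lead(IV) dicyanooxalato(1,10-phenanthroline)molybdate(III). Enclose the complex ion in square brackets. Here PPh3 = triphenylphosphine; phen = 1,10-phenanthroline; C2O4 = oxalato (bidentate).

Cation [Pb…]: ligand charges -3, Pb(IV) ⇒ ion charge 1+.
Anion [Mo…]: ligand charges -4, Mo(III) ⇒ ion charge 1−.
One 1+ cation balances one 1− anion.

[PbBr3(phen)(PPh3)][Mo(C2O4)(CN)2(phen)]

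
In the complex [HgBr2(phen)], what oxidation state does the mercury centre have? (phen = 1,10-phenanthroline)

+2

No counter-ion: the bracketed complex is neutral.
Ligand charges: 1×phen neutral; 2×Br = -2; sum -2.
Hg + (-2) = 0 ⇒ Hg is +2.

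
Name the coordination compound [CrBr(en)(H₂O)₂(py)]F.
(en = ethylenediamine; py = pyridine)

diaquabromo(ethylenediamine)(pyridine)chromium(II) fluoride

The 1 fluoride counter-ion carries a total charge of -1, so each complex ion is 1+.
Ligand charges: 1×ethylenediamine (neutral), 2×aqua (neutral), 1×bromo (-1 each), 1×pyridine (neutral); total -1. So Cr + (-1) = 1+, giving Cr = +2.
Ligands are named alphabetically: aqua before bromo before ethylenediamine before pyridine.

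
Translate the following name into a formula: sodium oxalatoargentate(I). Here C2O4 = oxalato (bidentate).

Ligands: 1 oxalato (C2O4, -2). Ligand charge sum = -2.
With Ag in oxidation state +1, the complex ion is [Ag...]^1−.
Charge balance with sodium (+1) requires 1 complex ion per 1 sodium.

Na[Ag(C2O4)]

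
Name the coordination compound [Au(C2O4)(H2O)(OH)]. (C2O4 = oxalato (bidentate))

aquahydroxooxalatogold(III)

There is no counter-ion, so the complex is neutral overall.
Ligand charges: 1×hydroxo (-1 each), 1×aqua (neutral), 1×oxalato (-2 each); total -3. So Au + (-3) = 0, giving Au = +3.
Ligands are named alphabetically: aqua before hydroxo before oxalato.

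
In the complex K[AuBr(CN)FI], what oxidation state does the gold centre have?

+3

1 potassium outside the brackets (+1 each) → the complex ion is 1−.
Ligand charges: 1×I = -1; 1×F = -1; 1×Br = -1; 1×CN = -1; sum -4.
Au + (-4) = 1− ⇒ Au is +3.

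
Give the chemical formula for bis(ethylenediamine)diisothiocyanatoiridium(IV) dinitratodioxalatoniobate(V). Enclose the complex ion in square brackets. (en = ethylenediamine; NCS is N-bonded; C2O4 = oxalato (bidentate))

Cation [Ir…]: ligand charges -2, Ir(IV) ⇒ ion charge 2+.
Anion [Nb…]: ligand charges -6, Nb(V) ⇒ ion charge 1−.
One 2+ cation requires 2 of the 1− anion.

[Ir(en)2(NCS)2][Nb(C2O4)2(NO3)2]2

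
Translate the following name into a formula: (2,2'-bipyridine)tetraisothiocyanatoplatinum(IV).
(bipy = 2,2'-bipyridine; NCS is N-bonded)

[Pt(bipy)(NCS)4]

Ligands: 1 2,2'-bipyridine (bipy, neutral), 4 isothiocyanato (NCS, -1). Ligand charge sum = -4.
With Pt in oxidation state +4, the complex ion is [Pt...].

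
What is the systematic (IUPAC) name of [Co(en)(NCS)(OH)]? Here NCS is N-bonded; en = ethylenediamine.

(ethylenediamine)hydroxoisothiocyanatocobalt(II)

There is no counter-ion, so the complex is neutral overall.
Ligand charges: 1×hydroxo (-1 each), 1×isothiocyanato (-1 each), 1×ethylenediamine (neutral); total -2. So Co + (-2) = 0, giving Co = +2.
Ligands are named alphabetically: ethylenediamine before hydroxo before isothiocyanato.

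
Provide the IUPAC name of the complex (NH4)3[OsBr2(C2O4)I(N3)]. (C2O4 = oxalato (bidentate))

ammonium azidodibromoiodooxalatoosmate(III)

The 3 ammonium counter-ions carry a total charge of +3, so each complex ion is 3−.
Ligand charges: 1×azido (-1 each), 1×oxalato (-2 each), 1×iodo (-1 each), 2×bromo (-1 each); total -6. So Os + (-6) = 3−, giving Os = +3.
Ligands are named alphabetically: azido before bromo before iodo before oxalato.
The complex ion is anionic, so osmium takes the -ate form osmate(III).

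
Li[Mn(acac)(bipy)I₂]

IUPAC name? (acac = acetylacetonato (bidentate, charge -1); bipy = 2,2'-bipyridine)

lithium (acetylacetonato)(2,2'-bipyridine)diiodomanganate(II)

The 1 lithium counter-ion carries a total charge of +1, so each complex ion is 1−.
Ligand charges: 1×acetylacetonato (-1 each), 1×2,2'-bipyridine (neutral), 2×iodo (-1 each); total -3. So Mn + (-3) = 1−, giving Mn = +2.
The complex ion is anionic, so manganese takes the -ate form manganate(II).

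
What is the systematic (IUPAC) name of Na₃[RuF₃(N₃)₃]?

The 3 sodium counter-ions carry a total charge of +3, so each complex ion is 3−.
Ligand charges: 3×azido (-1 each), 3×fluoro (-1 each); total -6. So Ru + (-6) = 3−, giving Ru = +3.
Ligands are named alphabetically: azido before fluoro.
The complex ion is anionic, so ruthenium takes the -ate form ruthenate(III).

sodium triazidotrifluororuthenate(III)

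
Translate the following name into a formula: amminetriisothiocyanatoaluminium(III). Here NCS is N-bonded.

[Al(NCS)3(NH3)]

Ligands: 3 isothiocyanato (NCS, -1), 1 ammine (NH3, neutral). Ligand charge sum = -3.
With Al in oxidation state +3, the complex ion is [Al...].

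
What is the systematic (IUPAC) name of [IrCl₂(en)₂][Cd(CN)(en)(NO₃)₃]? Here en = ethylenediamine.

dichlorobis(ethylenediamine)iridium(IV) cyano(ethylenediamine)trinitratocadmate(II)

Both ions are complex: the cation is named first with the plain metal name, the anion second with the -ate form; each ion's ligands are alphabetised independently.
Cadmium is always +2 in its complexes; the anion's ligand charges sum to -4, so the complex anion is 2−.
A 1:1 salt means the cation carries the equal and opposite charge, 2+.
Cation: ligand charges sum to -2; for the ion to be 2+, Ir = +4.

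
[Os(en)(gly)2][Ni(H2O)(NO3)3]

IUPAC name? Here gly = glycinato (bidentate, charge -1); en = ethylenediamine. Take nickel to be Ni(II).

(ethylenediamine)bis(glycinato)osmium(III) aquatrinitratonickelate(II)

Both ions are complex: the cation is named first with the plain metal name, the anion second with the -ate form; each ion's ligands are alphabetised independently.
Ni is given as +2; the anion's ligand charges sum to -3, so the complex anion is 1−.
A 1:1 salt means the cation carries the equal and opposite charge, 1+.
Cation: ligand charges sum to -2; for the ion to be 1+, Os = +3.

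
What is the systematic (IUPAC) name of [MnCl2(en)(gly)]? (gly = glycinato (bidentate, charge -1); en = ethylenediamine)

There is no counter-ion, so the complex is neutral overall.
Ligand charges: 1×glycinato (-1 each), 1×ethylenediamine (neutral), 2×chloro (-1 each); total -3. So Mn + (-3) = 0, giving Mn = +3.
Ligands are named alphabetically: chloro before ethylenediamine before glycinato.

dichloro(ethylenediamine)(glycinato)manganese(III)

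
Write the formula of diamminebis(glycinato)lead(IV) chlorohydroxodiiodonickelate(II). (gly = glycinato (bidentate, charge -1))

[Pb(gly)2(NH3)2][NiClI2(OH)]

Cation [Pb…]: ligand charges -2, Pb(IV) ⇒ ion charge 2+.
Anion [Ni…]: ligand charges -4, Ni(II) ⇒ ion charge 2−.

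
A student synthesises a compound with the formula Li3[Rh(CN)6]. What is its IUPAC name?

The 3 lithium counter-ions carry a total charge of +3, so each complex ion is 3−.
Ligand charges: 6×cyano (-1 each); total -6. So Rh + (-6) = 3−, giving Rh = +3.
The complex ion is anionic, so rhodium takes the -ate form rhodate(III).

lithium hexacyanorhodate(III)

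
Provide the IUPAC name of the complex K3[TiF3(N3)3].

The 3 potassium counter-ions carry a total charge of +3, so each complex ion is 3−.
Ligand charges: 3×azido (-1 each), 3×fluoro (-1 each); total -6. So Ti + (-6) = 3−, giving Ti = +3.
Ligands are named alphabetically: azido before fluoro.
The complex ion is anionic, so titanium takes the -ate form titanate(III).

potassium triazidotrifluorotitanate(III)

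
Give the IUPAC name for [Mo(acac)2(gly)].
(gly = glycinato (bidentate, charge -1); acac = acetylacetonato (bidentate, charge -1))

There is no counter-ion, so the complex is neutral overall.
Ligand charges: 1×glycinato (-1 each), 2×acetylacetonato (-1 each); total -3. So Mo + (-3) = 0, giving Mo = +3.
Ligands are named alphabetically: acetylacetonato before glycinato.

bis(acetylacetonato)(glycinato)molybdenum(III)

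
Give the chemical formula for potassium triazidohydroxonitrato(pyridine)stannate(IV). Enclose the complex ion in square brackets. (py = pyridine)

K[Sn(N3)3(NO3)(OH)(py)]

Ligands: 1 hydroxo (OH, -1), 3 azido (N3, -1), 1 nitrato (NO3, -1), 1 pyridine (py, neutral). Ligand charge sum = -5.
Charge balance with potassium (+1) requires 1 complex ion per 1 potassium.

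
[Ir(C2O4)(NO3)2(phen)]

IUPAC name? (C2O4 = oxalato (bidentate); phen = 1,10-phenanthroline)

There is no counter-ion, so the complex is neutral overall.
Ligand charges: 1×oxalato (-2 each), 1×1,10-phenanthroline (neutral), 2×nitrato (-1 each); total -4. So Ir + (-4) = 0, giving Ir = +4.
Ligands are named alphabetically: nitrato before oxalato before phenanthroline.

dinitratooxalato(1,10-phenanthroline)iridium(IV)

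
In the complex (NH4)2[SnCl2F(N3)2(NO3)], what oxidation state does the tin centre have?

2 ammonium outside the brackets (+1 each) → the complex ion is 2−.
Ligand charges: 2×Cl = -2; 1×F = -1; 1×NO3 = -1; 2×N3 = -2; sum -6.
Sn + (-6) = 2− ⇒ Sn is +4.

+4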